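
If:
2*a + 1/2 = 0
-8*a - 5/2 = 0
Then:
No Solution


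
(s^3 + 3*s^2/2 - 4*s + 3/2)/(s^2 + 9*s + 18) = (2*s^2 - 3*s + 1)/(2*(s + 6))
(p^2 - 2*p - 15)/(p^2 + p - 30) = (p + 3)/(p + 6)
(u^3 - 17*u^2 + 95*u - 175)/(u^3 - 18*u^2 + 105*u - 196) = (u^2 - 10*u + 25)/(u^2 - 11*u + 28)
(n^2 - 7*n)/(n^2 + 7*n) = (n - 7)/(n + 7)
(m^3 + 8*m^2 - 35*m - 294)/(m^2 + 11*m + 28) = (m^2 + m - 42)/(m + 4)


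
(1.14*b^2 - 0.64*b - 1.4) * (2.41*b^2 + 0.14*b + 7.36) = 2.7474*b^4 - 1.3828*b^3 + 4.9268*b^2 - 4.9064*b - 10.304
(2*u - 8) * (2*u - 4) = 4*u^2 - 24*u + 32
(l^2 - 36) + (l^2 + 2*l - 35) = 2*l^2 + 2*l - 71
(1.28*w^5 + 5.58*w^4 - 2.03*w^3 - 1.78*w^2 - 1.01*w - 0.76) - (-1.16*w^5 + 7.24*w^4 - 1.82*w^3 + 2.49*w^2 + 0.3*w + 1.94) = 2.44*w^5 - 1.66*w^4 - 0.21*w^3 - 4.27*w^2 - 1.31*w - 2.7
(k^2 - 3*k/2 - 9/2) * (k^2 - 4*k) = k^4 - 11*k^3/2 + 3*k^2/2 + 18*k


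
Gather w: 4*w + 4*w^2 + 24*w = 4*w^2 + 28*w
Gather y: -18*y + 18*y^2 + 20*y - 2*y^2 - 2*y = 16*y^2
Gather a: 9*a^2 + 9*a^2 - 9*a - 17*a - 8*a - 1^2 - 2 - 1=18*a^2 - 34*a - 4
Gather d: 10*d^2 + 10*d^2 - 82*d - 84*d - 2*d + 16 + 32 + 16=20*d^2 - 168*d + 64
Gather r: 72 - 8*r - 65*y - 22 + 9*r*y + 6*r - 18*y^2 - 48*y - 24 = r*(9*y - 2) - 18*y^2 - 113*y + 26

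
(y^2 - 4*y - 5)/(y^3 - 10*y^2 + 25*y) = (y + 1)/(y*(y - 5))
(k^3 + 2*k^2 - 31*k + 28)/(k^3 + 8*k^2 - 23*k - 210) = (k^2 - 5*k + 4)/(k^2 + k - 30)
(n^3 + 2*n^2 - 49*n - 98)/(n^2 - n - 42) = (n^2 + 9*n + 14)/(n + 6)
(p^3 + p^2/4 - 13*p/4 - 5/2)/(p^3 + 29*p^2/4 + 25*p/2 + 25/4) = (p - 2)/(p + 5)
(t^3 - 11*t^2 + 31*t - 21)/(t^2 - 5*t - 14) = (t^2 - 4*t + 3)/(t + 2)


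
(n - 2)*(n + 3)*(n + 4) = n^3 + 5*n^2 - 2*n - 24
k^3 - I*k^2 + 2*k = k*(k - 2*I)*(k + I)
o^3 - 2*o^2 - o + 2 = (o - 2)*(o - 1)*(o + 1)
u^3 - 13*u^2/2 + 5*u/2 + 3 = (u - 6)*(u - 1)*(u + 1/2)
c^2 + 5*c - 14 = (c - 2)*(c + 7)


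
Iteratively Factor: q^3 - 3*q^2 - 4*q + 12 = (q - 3)*(q^2 - 4) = (q - 3)*(q + 2)*(q - 2)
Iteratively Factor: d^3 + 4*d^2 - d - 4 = (d - 1)*(d^2 + 5*d + 4) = (d - 1)*(d + 1)*(d + 4)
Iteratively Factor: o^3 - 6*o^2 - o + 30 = (o + 2)*(o^2 - 8*o + 15) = (o - 5)*(o + 2)*(o - 3)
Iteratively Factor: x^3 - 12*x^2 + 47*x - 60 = (x - 3)*(x^2 - 9*x + 20) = (x - 5)*(x - 3)*(x - 4)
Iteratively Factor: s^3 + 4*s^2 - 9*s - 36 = (s + 4)*(s^2 - 9) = (s + 3)*(s + 4)*(s - 3)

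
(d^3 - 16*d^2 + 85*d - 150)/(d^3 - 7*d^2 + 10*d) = (d^2 - 11*d + 30)/(d*(d - 2))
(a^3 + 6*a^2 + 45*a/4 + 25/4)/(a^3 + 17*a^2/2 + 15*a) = (2*a^2 + 7*a + 5)/(2*a*(a + 6))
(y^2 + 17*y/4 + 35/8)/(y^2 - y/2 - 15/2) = (y + 7/4)/(y - 3)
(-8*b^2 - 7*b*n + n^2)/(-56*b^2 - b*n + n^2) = (b + n)/(7*b + n)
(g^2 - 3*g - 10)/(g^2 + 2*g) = (g - 5)/g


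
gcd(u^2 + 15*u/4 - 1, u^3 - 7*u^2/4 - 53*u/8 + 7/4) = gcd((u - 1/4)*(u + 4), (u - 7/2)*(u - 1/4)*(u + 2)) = u - 1/4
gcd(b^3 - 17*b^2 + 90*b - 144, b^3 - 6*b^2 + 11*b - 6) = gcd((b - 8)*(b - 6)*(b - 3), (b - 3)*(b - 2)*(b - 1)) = b - 3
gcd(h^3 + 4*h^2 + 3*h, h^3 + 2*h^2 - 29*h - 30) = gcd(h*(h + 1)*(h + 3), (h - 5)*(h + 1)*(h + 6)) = h + 1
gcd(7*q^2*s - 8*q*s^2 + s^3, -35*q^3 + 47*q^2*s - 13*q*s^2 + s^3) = 7*q^2 - 8*q*s + s^2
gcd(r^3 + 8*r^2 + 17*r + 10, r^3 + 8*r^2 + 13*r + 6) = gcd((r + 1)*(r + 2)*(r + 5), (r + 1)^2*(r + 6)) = r + 1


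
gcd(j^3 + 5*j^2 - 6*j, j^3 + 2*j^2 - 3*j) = j^2 - j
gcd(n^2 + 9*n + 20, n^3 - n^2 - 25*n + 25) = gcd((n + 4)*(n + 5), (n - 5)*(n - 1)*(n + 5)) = n + 5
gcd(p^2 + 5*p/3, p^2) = p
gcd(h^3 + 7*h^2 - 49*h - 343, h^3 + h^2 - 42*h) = h + 7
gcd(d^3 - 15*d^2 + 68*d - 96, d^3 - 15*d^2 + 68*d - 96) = d^3 - 15*d^2 + 68*d - 96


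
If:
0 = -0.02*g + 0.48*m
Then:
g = 24.0*m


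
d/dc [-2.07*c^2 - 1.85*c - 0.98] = -4.14*c - 1.85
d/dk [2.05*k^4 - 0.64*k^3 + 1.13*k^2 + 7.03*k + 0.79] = 8.2*k^3 - 1.92*k^2 + 2.26*k + 7.03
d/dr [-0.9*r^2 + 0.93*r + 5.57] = 0.93 - 1.8*r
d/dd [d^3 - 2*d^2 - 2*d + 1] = 3*d^2 - 4*d - 2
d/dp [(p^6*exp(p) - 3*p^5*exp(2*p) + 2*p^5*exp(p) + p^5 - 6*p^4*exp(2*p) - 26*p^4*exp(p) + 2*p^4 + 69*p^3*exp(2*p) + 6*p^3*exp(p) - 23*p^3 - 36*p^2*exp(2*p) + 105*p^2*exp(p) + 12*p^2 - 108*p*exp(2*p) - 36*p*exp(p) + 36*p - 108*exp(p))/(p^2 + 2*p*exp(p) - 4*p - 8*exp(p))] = (p^8*exp(p) - 6*p^7*exp(2*p) + 2*p^7*exp(p) - 6*p^6*exp(3*p) + 13*p^6*exp(2*p) - 50*p^6*exp(p) + 3*p^6 - 12*p^5*exp(3*p) + 190*p^5*exp(2*p) + 38*p^5*exp(p) - 12*p^5 + 270*p^4*exp(3*p) - 719*p^4*exp(2*p) + 433*p^4*exp(p) - 47*p^4 - 156*p^3*exp(3*p) + 376*p^3*exp(2*p) - 868*p^3*exp(p) + 184*p^3 - 1656*p^2*exp(3*p) + 1182*p^2*exp(2*p) + 252*p^2*exp(p) - 84*p^2 + 1440*p*exp(3*p) - 1680*p*exp(2*p) + 744*p*exp(p) + 864*exp(3*p) + 504*exp(2*p) - 720*exp(p))/(p^4 + 4*p^3*exp(p) - 8*p^3 + 4*p^2*exp(2*p) - 32*p^2*exp(p) + 16*p^2 - 32*p*exp(2*p) + 64*p*exp(p) + 64*exp(2*p))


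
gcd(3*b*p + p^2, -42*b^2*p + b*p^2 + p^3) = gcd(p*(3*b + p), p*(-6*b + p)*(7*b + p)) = p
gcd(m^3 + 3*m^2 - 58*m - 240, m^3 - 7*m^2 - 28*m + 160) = m^2 - 3*m - 40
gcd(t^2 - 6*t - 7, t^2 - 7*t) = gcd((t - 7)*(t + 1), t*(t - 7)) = t - 7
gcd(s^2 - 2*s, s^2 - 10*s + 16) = s - 2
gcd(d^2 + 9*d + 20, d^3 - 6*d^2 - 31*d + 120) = d + 5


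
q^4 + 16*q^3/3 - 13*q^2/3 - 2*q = q*(q - 1)*(q + 1/3)*(q + 6)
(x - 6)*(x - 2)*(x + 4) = x^3 - 4*x^2 - 20*x + 48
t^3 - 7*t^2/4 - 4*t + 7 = (t - 2)*(t - 7/4)*(t + 2)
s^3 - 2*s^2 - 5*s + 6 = (s - 3)*(s - 1)*(s + 2)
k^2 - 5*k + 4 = (k - 4)*(k - 1)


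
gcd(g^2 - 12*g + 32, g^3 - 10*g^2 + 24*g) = g - 4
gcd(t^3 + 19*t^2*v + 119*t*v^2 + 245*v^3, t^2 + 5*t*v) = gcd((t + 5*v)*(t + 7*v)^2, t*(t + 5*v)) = t + 5*v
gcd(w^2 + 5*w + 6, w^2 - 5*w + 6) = 1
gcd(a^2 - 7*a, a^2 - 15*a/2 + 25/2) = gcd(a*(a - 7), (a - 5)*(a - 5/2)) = 1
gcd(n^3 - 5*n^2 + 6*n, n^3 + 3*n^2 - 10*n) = n^2 - 2*n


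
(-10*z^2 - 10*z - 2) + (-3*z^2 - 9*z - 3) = -13*z^2 - 19*z - 5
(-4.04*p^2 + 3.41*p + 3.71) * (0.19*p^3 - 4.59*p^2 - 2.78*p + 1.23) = -0.7676*p^5 + 19.1915*p^4 - 3.7158*p^3 - 31.4779*p^2 - 6.1195*p + 4.5633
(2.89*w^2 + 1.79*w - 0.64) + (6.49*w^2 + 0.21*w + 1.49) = 9.38*w^2 + 2.0*w + 0.85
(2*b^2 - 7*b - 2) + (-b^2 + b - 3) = b^2 - 6*b - 5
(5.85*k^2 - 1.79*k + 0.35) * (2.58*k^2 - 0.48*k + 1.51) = 15.093*k^4 - 7.4262*k^3 + 10.5957*k^2 - 2.8709*k + 0.5285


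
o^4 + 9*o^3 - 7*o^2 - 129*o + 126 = (o - 3)*(o - 1)*(o + 6)*(o + 7)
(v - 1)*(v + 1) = v^2 - 1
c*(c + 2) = c^2 + 2*c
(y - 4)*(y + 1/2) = y^2 - 7*y/2 - 2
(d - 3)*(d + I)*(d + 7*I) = d^3 - 3*d^2 + 8*I*d^2 - 7*d - 24*I*d + 21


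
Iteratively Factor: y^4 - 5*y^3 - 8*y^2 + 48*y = (y + 3)*(y^3 - 8*y^2 + 16*y) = (y - 4)*(y + 3)*(y^2 - 4*y) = (y - 4)^2*(y + 3)*(y)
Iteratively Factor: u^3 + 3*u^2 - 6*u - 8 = (u + 1)*(u^2 + 2*u - 8) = (u - 2)*(u + 1)*(u + 4)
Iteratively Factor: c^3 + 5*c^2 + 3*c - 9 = (c - 1)*(c^2 + 6*c + 9) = (c - 1)*(c + 3)*(c + 3)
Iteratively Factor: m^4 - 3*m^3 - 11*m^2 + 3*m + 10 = (m + 1)*(m^3 - 4*m^2 - 7*m + 10) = (m - 1)*(m + 1)*(m^2 - 3*m - 10) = (m - 1)*(m + 1)*(m + 2)*(m - 5)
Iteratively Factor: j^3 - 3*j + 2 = (j + 2)*(j^2 - 2*j + 1) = (j - 1)*(j + 2)*(j - 1)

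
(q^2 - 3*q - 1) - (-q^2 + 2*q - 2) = 2*q^2 - 5*q + 1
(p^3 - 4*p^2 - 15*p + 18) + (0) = p^3 - 4*p^2 - 15*p + 18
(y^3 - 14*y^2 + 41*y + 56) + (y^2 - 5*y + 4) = y^3 - 13*y^2 + 36*y + 60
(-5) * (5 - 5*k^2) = 25*k^2 - 25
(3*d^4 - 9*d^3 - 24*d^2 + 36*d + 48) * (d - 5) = 3*d^5 - 24*d^4 + 21*d^3 + 156*d^2 - 132*d - 240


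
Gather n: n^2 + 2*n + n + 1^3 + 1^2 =n^2 + 3*n + 2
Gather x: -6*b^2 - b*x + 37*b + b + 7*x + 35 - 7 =-6*b^2 + 38*b + x*(7 - b) + 28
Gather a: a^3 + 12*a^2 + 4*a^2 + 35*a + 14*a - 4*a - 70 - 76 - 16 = a^3 + 16*a^2 + 45*a - 162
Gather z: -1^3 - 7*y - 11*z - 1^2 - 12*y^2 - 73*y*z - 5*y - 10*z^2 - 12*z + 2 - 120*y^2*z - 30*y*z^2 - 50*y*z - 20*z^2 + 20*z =-12*y^2 - 12*y + z^2*(-30*y - 30) + z*(-120*y^2 - 123*y - 3)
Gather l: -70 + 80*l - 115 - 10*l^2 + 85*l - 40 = -10*l^2 + 165*l - 225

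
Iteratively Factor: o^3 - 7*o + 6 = (o - 2)*(o^2 + 2*o - 3) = (o - 2)*(o - 1)*(o + 3)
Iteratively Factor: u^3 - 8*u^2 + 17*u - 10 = (u - 1)*(u^2 - 7*u + 10) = (u - 5)*(u - 1)*(u - 2)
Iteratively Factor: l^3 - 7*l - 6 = (l + 2)*(l^2 - 2*l - 3) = (l + 1)*(l + 2)*(l - 3)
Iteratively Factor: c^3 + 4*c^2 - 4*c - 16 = (c + 4)*(c^2 - 4) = (c + 2)*(c + 4)*(c - 2)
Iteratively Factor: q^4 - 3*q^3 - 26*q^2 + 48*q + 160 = (q - 5)*(q^3 + 2*q^2 - 16*q - 32) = (q - 5)*(q - 4)*(q^2 + 6*q + 8) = (q - 5)*(q - 4)*(q + 4)*(q + 2)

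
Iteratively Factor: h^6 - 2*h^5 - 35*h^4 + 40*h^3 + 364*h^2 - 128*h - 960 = (h + 2)*(h^5 - 4*h^4 - 27*h^3 + 94*h^2 + 176*h - 480) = (h - 5)*(h + 2)*(h^4 + h^3 - 22*h^2 - 16*h + 96) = (h - 5)*(h - 4)*(h + 2)*(h^3 + 5*h^2 - 2*h - 24) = (h - 5)*(h - 4)*(h + 2)*(h + 4)*(h^2 + h - 6) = (h - 5)*(h - 4)*(h - 2)*(h + 2)*(h + 4)*(h + 3)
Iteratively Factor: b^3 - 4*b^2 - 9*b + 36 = (b + 3)*(b^2 - 7*b + 12) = (b - 3)*(b + 3)*(b - 4)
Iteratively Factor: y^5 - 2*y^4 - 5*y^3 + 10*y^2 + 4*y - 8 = (y + 2)*(y^4 - 4*y^3 + 3*y^2 + 4*y - 4) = (y - 2)*(y + 2)*(y^3 - 2*y^2 - y + 2) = (y - 2)*(y + 1)*(y + 2)*(y^2 - 3*y + 2) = (y - 2)*(y - 1)*(y + 1)*(y + 2)*(y - 2)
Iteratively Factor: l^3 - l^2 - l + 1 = (l + 1)*(l^2 - 2*l + 1) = (l - 1)*(l + 1)*(l - 1)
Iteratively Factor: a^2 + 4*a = (a)*(a + 4)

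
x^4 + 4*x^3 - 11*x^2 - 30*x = x*(x - 3)*(x + 2)*(x + 5)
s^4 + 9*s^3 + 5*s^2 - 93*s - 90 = (s - 3)*(s + 1)*(s + 5)*(s + 6)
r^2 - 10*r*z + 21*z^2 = (r - 7*z)*(r - 3*z)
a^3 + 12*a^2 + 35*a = a*(a + 5)*(a + 7)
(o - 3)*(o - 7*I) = o^2 - 3*o - 7*I*o + 21*I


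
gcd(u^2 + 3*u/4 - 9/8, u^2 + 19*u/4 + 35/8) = 1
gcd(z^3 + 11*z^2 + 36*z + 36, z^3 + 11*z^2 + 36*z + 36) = z^3 + 11*z^2 + 36*z + 36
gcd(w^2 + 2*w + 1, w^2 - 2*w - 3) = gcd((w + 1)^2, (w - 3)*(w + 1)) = w + 1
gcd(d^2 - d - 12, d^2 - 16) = d - 4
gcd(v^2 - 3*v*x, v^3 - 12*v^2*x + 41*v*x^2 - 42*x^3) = -v + 3*x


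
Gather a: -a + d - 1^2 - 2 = -a + d - 3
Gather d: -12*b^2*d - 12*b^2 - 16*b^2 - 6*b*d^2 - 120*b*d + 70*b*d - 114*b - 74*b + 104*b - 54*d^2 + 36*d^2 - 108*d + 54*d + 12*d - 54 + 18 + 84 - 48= -28*b^2 - 84*b + d^2*(-6*b - 18) + d*(-12*b^2 - 50*b - 42)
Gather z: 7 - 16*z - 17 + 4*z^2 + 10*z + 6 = 4*z^2 - 6*z - 4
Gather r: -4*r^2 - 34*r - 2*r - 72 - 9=-4*r^2 - 36*r - 81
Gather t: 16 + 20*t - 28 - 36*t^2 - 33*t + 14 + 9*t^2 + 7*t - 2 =-27*t^2 - 6*t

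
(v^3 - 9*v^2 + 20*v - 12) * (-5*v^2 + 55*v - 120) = -5*v^5 + 100*v^4 - 715*v^3 + 2240*v^2 - 3060*v + 1440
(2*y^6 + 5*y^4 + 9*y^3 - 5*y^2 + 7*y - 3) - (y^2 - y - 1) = 2*y^6 + 5*y^4 + 9*y^3 - 6*y^2 + 8*y - 2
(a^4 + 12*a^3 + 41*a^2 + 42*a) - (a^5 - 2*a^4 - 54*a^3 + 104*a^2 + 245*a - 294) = -a^5 + 3*a^4 + 66*a^3 - 63*a^2 - 203*a + 294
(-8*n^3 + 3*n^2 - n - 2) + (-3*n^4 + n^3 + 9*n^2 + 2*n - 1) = -3*n^4 - 7*n^3 + 12*n^2 + n - 3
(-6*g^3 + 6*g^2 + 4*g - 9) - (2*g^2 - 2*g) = -6*g^3 + 4*g^2 + 6*g - 9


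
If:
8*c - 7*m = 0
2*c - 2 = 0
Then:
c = 1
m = 8/7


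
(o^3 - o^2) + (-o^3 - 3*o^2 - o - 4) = -4*o^2 - o - 4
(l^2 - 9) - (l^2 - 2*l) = 2*l - 9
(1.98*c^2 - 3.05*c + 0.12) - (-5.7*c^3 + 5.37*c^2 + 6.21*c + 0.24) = 5.7*c^3 - 3.39*c^2 - 9.26*c - 0.12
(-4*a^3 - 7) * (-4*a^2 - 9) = 16*a^5 + 36*a^3 + 28*a^2 + 63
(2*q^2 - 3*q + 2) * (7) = 14*q^2 - 21*q + 14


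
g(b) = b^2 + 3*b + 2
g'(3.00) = 9.00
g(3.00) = 20.00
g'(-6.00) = -9.00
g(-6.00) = 20.00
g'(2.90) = 8.80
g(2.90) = 19.11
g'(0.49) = 3.98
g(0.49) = 3.71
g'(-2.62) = -2.24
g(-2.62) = 1.00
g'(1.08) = 5.16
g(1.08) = 6.41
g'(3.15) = 9.30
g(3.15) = 21.37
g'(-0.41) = 2.18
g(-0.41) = 0.94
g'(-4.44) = -5.88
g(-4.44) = 8.39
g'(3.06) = 9.12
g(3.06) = 20.54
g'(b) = 2*b + 3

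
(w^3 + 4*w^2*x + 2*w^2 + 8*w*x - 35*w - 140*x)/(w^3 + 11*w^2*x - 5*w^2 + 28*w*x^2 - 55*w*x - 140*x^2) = (w + 7)/(w + 7*x)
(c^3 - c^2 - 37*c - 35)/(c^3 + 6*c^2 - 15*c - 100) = (c^2 - 6*c - 7)/(c^2 + c - 20)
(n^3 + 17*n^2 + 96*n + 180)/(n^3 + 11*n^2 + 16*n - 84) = (n^2 + 11*n + 30)/(n^2 + 5*n - 14)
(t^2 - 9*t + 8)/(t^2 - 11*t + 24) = (t - 1)/(t - 3)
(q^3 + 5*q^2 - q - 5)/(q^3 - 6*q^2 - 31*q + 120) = (q^2 - 1)/(q^2 - 11*q + 24)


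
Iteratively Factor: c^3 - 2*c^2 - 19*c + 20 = (c + 4)*(c^2 - 6*c + 5) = (c - 5)*(c + 4)*(c - 1)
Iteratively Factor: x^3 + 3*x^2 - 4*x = (x)*(x^2 + 3*x - 4) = x*(x - 1)*(x + 4)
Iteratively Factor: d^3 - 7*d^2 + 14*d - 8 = (d - 2)*(d^2 - 5*d + 4) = (d - 2)*(d - 1)*(d - 4)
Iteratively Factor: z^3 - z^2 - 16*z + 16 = (z - 4)*(z^2 + 3*z - 4) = (z - 4)*(z + 4)*(z - 1)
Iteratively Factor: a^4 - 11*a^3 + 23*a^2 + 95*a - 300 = (a + 3)*(a^3 - 14*a^2 + 65*a - 100) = (a - 4)*(a + 3)*(a^2 - 10*a + 25) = (a - 5)*(a - 4)*(a + 3)*(a - 5)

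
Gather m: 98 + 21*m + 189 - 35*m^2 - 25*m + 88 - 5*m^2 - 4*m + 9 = -40*m^2 - 8*m + 384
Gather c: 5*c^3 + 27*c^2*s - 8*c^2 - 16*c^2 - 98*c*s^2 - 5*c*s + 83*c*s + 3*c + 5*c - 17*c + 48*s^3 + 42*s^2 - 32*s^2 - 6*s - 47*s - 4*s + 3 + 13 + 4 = 5*c^3 + c^2*(27*s - 24) + c*(-98*s^2 + 78*s - 9) + 48*s^3 + 10*s^2 - 57*s + 20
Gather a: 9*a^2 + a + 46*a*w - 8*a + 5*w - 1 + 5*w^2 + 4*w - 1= 9*a^2 + a*(46*w - 7) + 5*w^2 + 9*w - 2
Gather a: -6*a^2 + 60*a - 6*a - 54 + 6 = -6*a^2 + 54*a - 48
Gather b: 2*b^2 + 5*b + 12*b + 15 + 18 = 2*b^2 + 17*b + 33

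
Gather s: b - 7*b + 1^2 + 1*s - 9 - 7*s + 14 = -6*b - 6*s + 6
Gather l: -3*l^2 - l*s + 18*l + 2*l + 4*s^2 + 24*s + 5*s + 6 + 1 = -3*l^2 + l*(20 - s) + 4*s^2 + 29*s + 7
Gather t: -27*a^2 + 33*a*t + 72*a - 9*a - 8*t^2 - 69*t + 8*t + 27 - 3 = -27*a^2 + 63*a - 8*t^2 + t*(33*a - 61) + 24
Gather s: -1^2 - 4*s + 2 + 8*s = 4*s + 1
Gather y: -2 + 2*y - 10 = 2*y - 12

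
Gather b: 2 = 2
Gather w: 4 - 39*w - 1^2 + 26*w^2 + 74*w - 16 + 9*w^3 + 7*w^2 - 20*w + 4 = 9*w^3 + 33*w^2 + 15*w - 9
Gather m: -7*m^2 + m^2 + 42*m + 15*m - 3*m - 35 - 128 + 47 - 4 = -6*m^2 + 54*m - 120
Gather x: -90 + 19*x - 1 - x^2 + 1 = -x^2 + 19*x - 90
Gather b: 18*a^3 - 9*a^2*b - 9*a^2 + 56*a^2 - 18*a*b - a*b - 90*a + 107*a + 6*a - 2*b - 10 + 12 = 18*a^3 + 47*a^2 + 23*a + b*(-9*a^2 - 19*a - 2) + 2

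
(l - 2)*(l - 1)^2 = l^3 - 4*l^2 + 5*l - 2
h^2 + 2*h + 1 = (h + 1)^2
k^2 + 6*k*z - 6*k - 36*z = (k - 6)*(k + 6*z)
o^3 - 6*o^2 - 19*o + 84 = (o - 7)*(o - 3)*(o + 4)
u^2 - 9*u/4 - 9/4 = (u - 3)*(u + 3/4)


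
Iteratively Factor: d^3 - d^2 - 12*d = (d)*(d^2 - d - 12) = d*(d - 4)*(d + 3)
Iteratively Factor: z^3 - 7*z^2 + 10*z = (z - 2)*(z^2 - 5*z) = (z - 5)*(z - 2)*(z)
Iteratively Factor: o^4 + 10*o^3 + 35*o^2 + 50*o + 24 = (o + 1)*(o^3 + 9*o^2 + 26*o + 24) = (o + 1)*(o + 3)*(o^2 + 6*o + 8) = (o + 1)*(o + 2)*(o + 3)*(o + 4)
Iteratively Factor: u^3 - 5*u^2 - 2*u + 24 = (u - 3)*(u^2 - 2*u - 8) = (u - 3)*(u + 2)*(u - 4)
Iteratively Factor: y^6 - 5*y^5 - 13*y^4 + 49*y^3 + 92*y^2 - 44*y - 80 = (y - 5)*(y^5 - 13*y^3 - 16*y^2 + 12*y + 16) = (y - 5)*(y + 2)*(y^4 - 2*y^3 - 9*y^2 + 2*y + 8) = (y - 5)*(y + 2)^2*(y^3 - 4*y^2 - y + 4) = (y - 5)*(y - 4)*(y + 2)^2*(y^2 - 1) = (y - 5)*(y - 4)*(y + 1)*(y + 2)^2*(y - 1)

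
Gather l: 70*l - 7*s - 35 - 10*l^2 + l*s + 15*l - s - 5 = -10*l^2 + l*(s + 85) - 8*s - 40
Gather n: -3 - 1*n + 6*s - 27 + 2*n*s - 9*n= n*(2*s - 10) + 6*s - 30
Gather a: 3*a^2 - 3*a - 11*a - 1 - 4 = 3*a^2 - 14*a - 5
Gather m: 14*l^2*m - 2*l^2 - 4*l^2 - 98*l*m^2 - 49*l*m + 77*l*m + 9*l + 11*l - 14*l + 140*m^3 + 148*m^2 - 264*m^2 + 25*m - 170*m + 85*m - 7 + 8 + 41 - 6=-6*l^2 + 6*l + 140*m^3 + m^2*(-98*l - 116) + m*(14*l^2 + 28*l - 60) + 36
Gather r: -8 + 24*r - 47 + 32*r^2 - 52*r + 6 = 32*r^2 - 28*r - 49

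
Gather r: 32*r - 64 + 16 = 32*r - 48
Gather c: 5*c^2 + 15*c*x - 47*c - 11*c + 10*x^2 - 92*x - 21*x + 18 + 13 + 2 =5*c^2 + c*(15*x - 58) + 10*x^2 - 113*x + 33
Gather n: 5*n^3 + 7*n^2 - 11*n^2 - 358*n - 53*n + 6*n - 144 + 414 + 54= 5*n^3 - 4*n^2 - 405*n + 324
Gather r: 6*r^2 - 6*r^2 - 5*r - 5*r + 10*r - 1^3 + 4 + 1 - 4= 0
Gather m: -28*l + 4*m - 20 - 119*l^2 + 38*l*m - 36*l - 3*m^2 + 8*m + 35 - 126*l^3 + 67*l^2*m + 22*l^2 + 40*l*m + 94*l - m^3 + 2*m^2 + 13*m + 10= -126*l^3 - 97*l^2 + 30*l - m^3 - m^2 + m*(67*l^2 + 78*l + 25) + 25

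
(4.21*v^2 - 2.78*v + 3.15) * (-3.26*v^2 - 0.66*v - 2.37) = -13.7246*v^4 + 6.2842*v^3 - 18.4119*v^2 + 4.5096*v - 7.4655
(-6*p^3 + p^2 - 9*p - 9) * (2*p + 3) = -12*p^4 - 16*p^3 - 15*p^2 - 45*p - 27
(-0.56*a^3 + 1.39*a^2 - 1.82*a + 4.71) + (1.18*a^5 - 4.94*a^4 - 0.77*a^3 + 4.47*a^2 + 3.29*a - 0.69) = 1.18*a^5 - 4.94*a^4 - 1.33*a^3 + 5.86*a^2 + 1.47*a + 4.02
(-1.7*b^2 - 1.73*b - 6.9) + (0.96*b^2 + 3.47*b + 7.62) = -0.74*b^2 + 1.74*b + 0.72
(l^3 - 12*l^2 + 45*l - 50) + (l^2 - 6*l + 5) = l^3 - 11*l^2 + 39*l - 45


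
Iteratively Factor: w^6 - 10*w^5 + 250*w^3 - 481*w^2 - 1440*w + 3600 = (w - 3)*(w^5 - 7*w^4 - 21*w^3 + 187*w^2 + 80*w - 1200) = (w - 5)*(w - 3)*(w^4 - 2*w^3 - 31*w^2 + 32*w + 240) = (w - 5)*(w - 3)*(w + 4)*(w^3 - 6*w^2 - 7*w + 60) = (w - 5)^2*(w - 3)*(w + 4)*(w^2 - w - 12) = (w - 5)^2*(w - 3)*(w + 3)*(w + 4)*(w - 4)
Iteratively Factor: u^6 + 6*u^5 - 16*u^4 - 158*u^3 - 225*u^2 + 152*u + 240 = (u + 4)*(u^5 + 2*u^4 - 24*u^3 - 62*u^2 + 23*u + 60) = (u + 4)^2*(u^4 - 2*u^3 - 16*u^2 + 2*u + 15) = (u + 1)*(u + 4)^2*(u^3 - 3*u^2 - 13*u + 15) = (u + 1)*(u + 3)*(u + 4)^2*(u^2 - 6*u + 5) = (u - 5)*(u + 1)*(u + 3)*(u + 4)^2*(u - 1)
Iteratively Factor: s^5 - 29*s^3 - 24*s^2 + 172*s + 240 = (s + 2)*(s^4 - 2*s^3 - 25*s^2 + 26*s + 120) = (s - 5)*(s + 2)*(s^3 + 3*s^2 - 10*s - 24) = (s - 5)*(s - 3)*(s + 2)*(s^2 + 6*s + 8) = (s - 5)*(s - 3)*(s + 2)*(s + 4)*(s + 2)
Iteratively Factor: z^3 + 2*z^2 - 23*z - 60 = (z - 5)*(z^2 + 7*z + 12) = (z - 5)*(z + 4)*(z + 3)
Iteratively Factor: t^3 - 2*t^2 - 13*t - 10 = (t + 1)*(t^2 - 3*t - 10) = (t + 1)*(t + 2)*(t - 5)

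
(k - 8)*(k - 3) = k^2 - 11*k + 24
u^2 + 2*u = u*(u + 2)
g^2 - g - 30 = (g - 6)*(g + 5)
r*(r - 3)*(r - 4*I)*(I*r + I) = I*r^4 + 4*r^3 - 2*I*r^3 - 8*r^2 - 3*I*r^2 - 12*r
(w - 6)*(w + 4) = w^2 - 2*w - 24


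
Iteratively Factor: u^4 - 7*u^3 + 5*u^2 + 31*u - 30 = (u - 5)*(u^3 - 2*u^2 - 5*u + 6) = (u - 5)*(u + 2)*(u^2 - 4*u + 3) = (u - 5)*(u - 3)*(u + 2)*(u - 1)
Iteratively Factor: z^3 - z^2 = (z)*(z^2 - z) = z*(z - 1)*(z)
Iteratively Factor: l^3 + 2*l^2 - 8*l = (l + 4)*(l^2 - 2*l) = l*(l + 4)*(l - 2)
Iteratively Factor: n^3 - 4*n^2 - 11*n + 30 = (n + 3)*(n^2 - 7*n + 10) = (n - 2)*(n + 3)*(n - 5)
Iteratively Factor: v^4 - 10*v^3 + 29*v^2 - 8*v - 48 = (v - 3)*(v^3 - 7*v^2 + 8*v + 16) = (v - 4)*(v - 3)*(v^2 - 3*v - 4) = (v - 4)*(v - 3)*(v + 1)*(v - 4)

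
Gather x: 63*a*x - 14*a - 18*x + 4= -14*a + x*(63*a - 18) + 4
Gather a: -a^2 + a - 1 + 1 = -a^2 + a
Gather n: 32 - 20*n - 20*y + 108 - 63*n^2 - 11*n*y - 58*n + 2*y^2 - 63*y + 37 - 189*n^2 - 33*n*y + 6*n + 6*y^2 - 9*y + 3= -252*n^2 + n*(-44*y - 72) + 8*y^2 - 92*y + 180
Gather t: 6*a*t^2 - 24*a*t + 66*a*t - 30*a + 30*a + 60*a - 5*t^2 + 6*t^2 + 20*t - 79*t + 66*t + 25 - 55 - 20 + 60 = 60*a + t^2*(6*a + 1) + t*(42*a + 7) + 10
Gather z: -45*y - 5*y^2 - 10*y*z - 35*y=-5*y^2 - 10*y*z - 80*y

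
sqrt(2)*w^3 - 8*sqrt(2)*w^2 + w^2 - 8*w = w*(w - 8)*(sqrt(2)*w + 1)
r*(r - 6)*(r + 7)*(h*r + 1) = h*r^4 + h*r^3 - 42*h*r^2 + r^3 + r^2 - 42*r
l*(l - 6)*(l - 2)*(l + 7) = l^4 - l^3 - 44*l^2 + 84*l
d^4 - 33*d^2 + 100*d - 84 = (d - 3)*(d - 2)^2*(d + 7)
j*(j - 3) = j^2 - 3*j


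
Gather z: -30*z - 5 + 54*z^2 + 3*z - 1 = 54*z^2 - 27*z - 6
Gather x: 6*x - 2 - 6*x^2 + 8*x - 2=-6*x^2 + 14*x - 4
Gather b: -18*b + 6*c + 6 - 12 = -18*b + 6*c - 6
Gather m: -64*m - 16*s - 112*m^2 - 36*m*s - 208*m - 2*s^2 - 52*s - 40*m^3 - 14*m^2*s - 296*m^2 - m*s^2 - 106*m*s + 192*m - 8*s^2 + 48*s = -40*m^3 + m^2*(-14*s - 408) + m*(-s^2 - 142*s - 80) - 10*s^2 - 20*s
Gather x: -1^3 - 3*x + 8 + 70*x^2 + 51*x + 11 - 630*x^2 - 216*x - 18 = -560*x^2 - 168*x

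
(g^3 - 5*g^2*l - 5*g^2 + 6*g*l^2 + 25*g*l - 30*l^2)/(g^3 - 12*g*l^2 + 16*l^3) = (g^2 - 3*g*l - 5*g + 15*l)/(g^2 + 2*g*l - 8*l^2)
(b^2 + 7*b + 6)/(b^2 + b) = (b + 6)/b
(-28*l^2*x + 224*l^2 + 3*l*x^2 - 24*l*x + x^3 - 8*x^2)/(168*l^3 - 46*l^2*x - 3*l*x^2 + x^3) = (x - 8)/(-6*l + x)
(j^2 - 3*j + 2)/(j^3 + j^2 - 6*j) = (j - 1)/(j*(j + 3))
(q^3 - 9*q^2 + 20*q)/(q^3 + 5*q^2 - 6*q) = (q^2 - 9*q + 20)/(q^2 + 5*q - 6)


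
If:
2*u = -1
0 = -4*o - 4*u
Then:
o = 1/2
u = -1/2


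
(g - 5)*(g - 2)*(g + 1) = g^3 - 6*g^2 + 3*g + 10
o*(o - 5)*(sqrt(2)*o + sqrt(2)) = sqrt(2)*o^3 - 4*sqrt(2)*o^2 - 5*sqrt(2)*o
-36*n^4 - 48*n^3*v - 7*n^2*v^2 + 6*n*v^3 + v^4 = (-3*n + v)*(n + v)*(2*n + v)*(6*n + v)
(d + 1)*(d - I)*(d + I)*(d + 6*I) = d^4 + d^3 + 6*I*d^3 + d^2 + 6*I*d^2 + d + 6*I*d + 6*I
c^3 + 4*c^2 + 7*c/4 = c*(c + 1/2)*(c + 7/2)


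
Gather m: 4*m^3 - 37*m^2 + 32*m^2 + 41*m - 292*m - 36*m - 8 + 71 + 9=4*m^3 - 5*m^2 - 287*m + 72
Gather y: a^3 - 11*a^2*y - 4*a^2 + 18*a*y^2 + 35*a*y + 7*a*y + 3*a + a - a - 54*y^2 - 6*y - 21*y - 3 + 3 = a^3 - 4*a^2 + 3*a + y^2*(18*a - 54) + y*(-11*a^2 + 42*a - 27)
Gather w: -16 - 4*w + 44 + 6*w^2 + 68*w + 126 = 6*w^2 + 64*w + 154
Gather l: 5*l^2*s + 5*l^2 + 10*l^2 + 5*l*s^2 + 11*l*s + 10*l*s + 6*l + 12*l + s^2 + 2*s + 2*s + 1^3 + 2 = l^2*(5*s + 15) + l*(5*s^2 + 21*s + 18) + s^2 + 4*s + 3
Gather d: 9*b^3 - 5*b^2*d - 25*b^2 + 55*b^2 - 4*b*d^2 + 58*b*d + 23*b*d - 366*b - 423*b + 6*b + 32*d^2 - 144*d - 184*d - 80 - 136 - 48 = 9*b^3 + 30*b^2 - 783*b + d^2*(32 - 4*b) + d*(-5*b^2 + 81*b - 328) - 264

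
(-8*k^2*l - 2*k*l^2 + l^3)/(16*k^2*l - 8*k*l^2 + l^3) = (-2*k - l)/(4*k - l)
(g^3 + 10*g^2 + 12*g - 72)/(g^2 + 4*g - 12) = g + 6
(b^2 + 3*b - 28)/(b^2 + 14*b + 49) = (b - 4)/(b + 7)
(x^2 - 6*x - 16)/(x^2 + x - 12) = (x^2 - 6*x - 16)/(x^2 + x - 12)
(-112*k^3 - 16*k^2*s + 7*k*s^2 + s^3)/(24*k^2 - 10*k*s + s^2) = (28*k^2 + 11*k*s + s^2)/(-6*k + s)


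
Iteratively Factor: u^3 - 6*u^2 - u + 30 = (u - 5)*(u^2 - u - 6) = (u - 5)*(u - 3)*(u + 2)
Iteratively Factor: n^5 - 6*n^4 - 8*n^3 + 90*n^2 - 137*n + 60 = (n - 3)*(n^4 - 3*n^3 - 17*n^2 + 39*n - 20) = (n - 5)*(n - 3)*(n^3 + 2*n^2 - 7*n + 4) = (n - 5)*(n - 3)*(n - 1)*(n^2 + 3*n - 4) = (n - 5)*(n - 3)*(n - 1)^2*(n + 4)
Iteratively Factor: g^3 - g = (g)*(g^2 - 1) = g*(g + 1)*(g - 1)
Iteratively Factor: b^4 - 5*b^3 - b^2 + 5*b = (b - 5)*(b^3 - b) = (b - 5)*(b + 1)*(b^2 - b) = b*(b - 5)*(b + 1)*(b - 1)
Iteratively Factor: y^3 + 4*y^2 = (y)*(y^2 + 4*y) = y^2*(y + 4)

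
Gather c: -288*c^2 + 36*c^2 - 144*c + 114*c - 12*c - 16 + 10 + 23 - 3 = -252*c^2 - 42*c + 14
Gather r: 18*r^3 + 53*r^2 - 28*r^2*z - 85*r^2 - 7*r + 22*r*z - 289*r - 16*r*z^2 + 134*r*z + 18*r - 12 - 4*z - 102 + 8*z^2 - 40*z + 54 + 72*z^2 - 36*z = 18*r^3 + r^2*(-28*z - 32) + r*(-16*z^2 + 156*z - 278) + 80*z^2 - 80*z - 60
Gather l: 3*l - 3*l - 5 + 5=0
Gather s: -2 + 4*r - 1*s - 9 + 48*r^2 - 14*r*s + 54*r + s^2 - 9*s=48*r^2 + 58*r + s^2 + s*(-14*r - 10) - 11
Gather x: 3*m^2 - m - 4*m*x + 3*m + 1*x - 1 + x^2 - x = 3*m^2 - 4*m*x + 2*m + x^2 - 1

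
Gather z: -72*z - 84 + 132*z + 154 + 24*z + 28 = 84*z + 98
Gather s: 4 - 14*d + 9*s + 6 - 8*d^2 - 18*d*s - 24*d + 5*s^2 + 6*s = -8*d^2 - 38*d + 5*s^2 + s*(15 - 18*d) + 10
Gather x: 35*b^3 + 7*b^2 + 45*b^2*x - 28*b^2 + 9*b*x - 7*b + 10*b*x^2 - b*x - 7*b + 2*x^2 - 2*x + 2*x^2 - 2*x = 35*b^3 - 21*b^2 - 14*b + x^2*(10*b + 4) + x*(45*b^2 + 8*b - 4)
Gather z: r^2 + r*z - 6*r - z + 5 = r^2 - 6*r + z*(r - 1) + 5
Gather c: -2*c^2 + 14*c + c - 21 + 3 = -2*c^2 + 15*c - 18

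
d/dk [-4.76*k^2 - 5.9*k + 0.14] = -9.52*k - 5.9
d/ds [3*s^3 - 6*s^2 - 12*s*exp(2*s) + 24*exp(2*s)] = 9*s^2 - 24*s*exp(2*s) - 12*s + 36*exp(2*s)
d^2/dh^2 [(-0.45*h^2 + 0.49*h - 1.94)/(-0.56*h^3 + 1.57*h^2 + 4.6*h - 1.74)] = (0.28224*h^6 - 0.921984*h^5 + 16.840656*h^4 - 44.86897*h^3 + 11.812128*h^2 + 64.690572*h + 87.581104)/(0.175616*h^9 - 1.477056*h^8 - 0.186647999999999*h^7 + 22.033019*h^6 - 7.645668*h^5 - 113.690262*h^4 - 16.851952*h^3 + 96.195204*h^2 - 41.78088*h + 5.268024)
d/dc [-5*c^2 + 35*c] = 35 - 10*c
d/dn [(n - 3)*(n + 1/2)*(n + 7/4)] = 3*n^2 - 3*n/2 - 47/8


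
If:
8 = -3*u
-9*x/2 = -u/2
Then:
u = -8/3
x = -8/27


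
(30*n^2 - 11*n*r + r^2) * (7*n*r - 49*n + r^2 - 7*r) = 210*n^3*r - 1470*n^3 - 47*n^2*r^2 + 329*n^2*r - 4*n*r^3 + 28*n*r^2 + r^4 - 7*r^3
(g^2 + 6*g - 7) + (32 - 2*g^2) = -g^2 + 6*g + 25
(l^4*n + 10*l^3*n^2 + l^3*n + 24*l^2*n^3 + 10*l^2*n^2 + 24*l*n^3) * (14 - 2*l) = -2*l^5*n - 20*l^4*n^2 + 12*l^4*n - 48*l^3*n^3 + 120*l^3*n^2 + 14*l^3*n + 288*l^2*n^3 + 140*l^2*n^2 + 336*l*n^3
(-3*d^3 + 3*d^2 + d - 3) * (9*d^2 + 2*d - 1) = -27*d^5 + 21*d^4 + 18*d^3 - 28*d^2 - 7*d + 3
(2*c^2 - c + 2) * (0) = 0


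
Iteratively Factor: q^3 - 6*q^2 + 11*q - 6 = (q - 1)*(q^2 - 5*q + 6) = (q - 3)*(q - 1)*(q - 2)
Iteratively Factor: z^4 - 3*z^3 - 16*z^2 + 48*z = (z)*(z^3 - 3*z^2 - 16*z + 48) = z*(z - 4)*(z^2 + z - 12) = z*(z - 4)*(z - 3)*(z + 4)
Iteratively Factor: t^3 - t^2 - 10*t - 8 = (t - 4)*(t^2 + 3*t + 2) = (t - 4)*(t + 1)*(t + 2)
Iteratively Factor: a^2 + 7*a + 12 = (a + 3)*(a + 4)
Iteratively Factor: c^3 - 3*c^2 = (c)*(c^2 - 3*c) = c*(c - 3)*(c)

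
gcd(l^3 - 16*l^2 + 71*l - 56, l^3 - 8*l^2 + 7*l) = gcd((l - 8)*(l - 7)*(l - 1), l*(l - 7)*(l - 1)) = l^2 - 8*l + 7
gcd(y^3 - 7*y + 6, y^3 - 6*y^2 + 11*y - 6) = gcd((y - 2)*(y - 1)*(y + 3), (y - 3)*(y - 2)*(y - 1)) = y^2 - 3*y + 2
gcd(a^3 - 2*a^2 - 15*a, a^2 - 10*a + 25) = a - 5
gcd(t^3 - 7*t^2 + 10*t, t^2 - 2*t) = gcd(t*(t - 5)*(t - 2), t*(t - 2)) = t^2 - 2*t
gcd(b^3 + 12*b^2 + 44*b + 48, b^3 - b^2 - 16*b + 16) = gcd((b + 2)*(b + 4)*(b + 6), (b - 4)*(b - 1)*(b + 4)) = b + 4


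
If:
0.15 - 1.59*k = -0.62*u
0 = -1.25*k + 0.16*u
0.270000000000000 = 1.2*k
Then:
No Solution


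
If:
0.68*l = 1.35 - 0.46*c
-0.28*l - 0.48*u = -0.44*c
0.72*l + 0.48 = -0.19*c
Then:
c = 6.43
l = -2.36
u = 7.27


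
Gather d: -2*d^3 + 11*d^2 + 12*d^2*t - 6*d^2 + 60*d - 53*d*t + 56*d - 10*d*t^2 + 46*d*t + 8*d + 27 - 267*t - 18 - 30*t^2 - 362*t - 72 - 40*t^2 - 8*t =-2*d^3 + d^2*(12*t + 5) + d*(-10*t^2 - 7*t + 124) - 70*t^2 - 637*t - 63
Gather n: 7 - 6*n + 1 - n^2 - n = -n^2 - 7*n + 8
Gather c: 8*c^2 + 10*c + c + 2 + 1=8*c^2 + 11*c + 3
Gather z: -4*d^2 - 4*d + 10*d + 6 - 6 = -4*d^2 + 6*d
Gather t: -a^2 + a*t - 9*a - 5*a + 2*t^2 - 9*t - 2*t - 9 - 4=-a^2 - 14*a + 2*t^2 + t*(a - 11) - 13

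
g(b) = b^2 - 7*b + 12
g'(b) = 2*b - 7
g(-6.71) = 103.99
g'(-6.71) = -20.42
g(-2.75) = 38.81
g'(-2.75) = -12.50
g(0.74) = 7.37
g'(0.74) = -5.52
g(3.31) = -0.21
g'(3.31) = -0.38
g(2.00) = 2.00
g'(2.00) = -3.00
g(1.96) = 2.12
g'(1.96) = -3.08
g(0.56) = 8.39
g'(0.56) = -5.88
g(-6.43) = 98.35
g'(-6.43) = -19.86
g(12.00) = 72.00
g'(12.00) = 17.00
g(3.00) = 0.00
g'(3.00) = -1.00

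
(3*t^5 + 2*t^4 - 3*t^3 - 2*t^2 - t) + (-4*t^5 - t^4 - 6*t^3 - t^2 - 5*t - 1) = -t^5 + t^4 - 9*t^3 - 3*t^2 - 6*t - 1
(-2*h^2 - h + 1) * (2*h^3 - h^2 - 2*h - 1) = -4*h^5 + 7*h^3 + 3*h^2 - h - 1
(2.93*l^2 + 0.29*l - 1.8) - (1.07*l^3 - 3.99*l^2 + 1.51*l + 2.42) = -1.07*l^3 + 6.92*l^2 - 1.22*l - 4.22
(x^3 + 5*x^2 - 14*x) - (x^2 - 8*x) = x^3 + 4*x^2 - 6*x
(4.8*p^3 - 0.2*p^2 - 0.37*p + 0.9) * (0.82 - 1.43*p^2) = -6.864*p^5 + 0.286*p^4 + 4.4651*p^3 - 1.451*p^2 - 0.3034*p + 0.738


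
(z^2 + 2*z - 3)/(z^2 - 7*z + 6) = (z + 3)/(z - 6)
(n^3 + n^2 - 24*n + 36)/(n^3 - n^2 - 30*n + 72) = (n - 2)/(n - 4)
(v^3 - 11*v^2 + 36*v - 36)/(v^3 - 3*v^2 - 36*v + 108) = (v - 2)/(v + 6)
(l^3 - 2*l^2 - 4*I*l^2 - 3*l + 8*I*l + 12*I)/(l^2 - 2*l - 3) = l - 4*I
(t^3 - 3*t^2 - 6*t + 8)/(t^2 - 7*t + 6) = (t^2 - 2*t - 8)/(t - 6)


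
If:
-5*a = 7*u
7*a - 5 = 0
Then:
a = 5/7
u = -25/49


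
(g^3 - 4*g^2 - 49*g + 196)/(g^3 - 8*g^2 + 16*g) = (g^2 - 49)/(g*(g - 4))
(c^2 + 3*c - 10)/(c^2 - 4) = (c + 5)/(c + 2)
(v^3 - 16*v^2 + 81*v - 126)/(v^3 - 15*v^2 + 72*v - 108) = (v - 7)/(v - 6)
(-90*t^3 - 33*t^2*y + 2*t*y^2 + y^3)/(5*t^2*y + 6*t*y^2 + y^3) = (-18*t^2 - 3*t*y + y^2)/(y*(t + y))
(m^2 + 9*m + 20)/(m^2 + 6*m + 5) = (m + 4)/(m + 1)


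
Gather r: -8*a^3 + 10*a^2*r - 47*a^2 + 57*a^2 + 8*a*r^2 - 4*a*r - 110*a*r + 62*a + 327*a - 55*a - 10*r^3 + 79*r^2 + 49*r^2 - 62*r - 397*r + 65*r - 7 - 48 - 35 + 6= -8*a^3 + 10*a^2 + 334*a - 10*r^3 + r^2*(8*a + 128) + r*(10*a^2 - 114*a - 394) - 84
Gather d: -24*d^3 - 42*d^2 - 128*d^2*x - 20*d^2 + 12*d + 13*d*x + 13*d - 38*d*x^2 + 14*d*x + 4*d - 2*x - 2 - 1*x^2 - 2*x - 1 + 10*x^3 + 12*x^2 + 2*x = -24*d^3 + d^2*(-128*x - 62) + d*(-38*x^2 + 27*x + 29) + 10*x^3 + 11*x^2 - 2*x - 3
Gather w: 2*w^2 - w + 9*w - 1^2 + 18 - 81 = 2*w^2 + 8*w - 64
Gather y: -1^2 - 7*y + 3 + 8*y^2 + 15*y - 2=8*y^2 + 8*y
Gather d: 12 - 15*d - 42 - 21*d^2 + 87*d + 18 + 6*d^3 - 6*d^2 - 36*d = 6*d^3 - 27*d^2 + 36*d - 12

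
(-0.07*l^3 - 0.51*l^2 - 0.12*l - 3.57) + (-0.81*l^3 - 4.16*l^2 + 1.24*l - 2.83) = -0.88*l^3 - 4.67*l^2 + 1.12*l - 6.4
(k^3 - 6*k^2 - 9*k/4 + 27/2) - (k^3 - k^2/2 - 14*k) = -11*k^2/2 + 47*k/4 + 27/2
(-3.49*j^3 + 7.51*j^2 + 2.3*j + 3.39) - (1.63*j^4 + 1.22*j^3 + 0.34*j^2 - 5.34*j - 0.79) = -1.63*j^4 - 4.71*j^3 + 7.17*j^2 + 7.64*j + 4.18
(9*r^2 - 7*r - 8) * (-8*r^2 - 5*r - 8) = -72*r^4 + 11*r^3 + 27*r^2 + 96*r + 64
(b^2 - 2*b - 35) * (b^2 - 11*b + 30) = b^4 - 13*b^3 + 17*b^2 + 325*b - 1050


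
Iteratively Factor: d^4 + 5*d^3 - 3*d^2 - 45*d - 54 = (d - 3)*(d^3 + 8*d^2 + 21*d + 18) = (d - 3)*(d + 2)*(d^2 + 6*d + 9) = (d - 3)*(d + 2)*(d + 3)*(d + 3)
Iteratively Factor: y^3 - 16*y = (y - 4)*(y^2 + 4*y) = y*(y - 4)*(y + 4)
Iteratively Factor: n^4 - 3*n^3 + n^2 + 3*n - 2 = (n - 1)*(n^3 - 2*n^2 - n + 2) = (n - 1)^2*(n^2 - n - 2) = (n - 2)*(n - 1)^2*(n + 1)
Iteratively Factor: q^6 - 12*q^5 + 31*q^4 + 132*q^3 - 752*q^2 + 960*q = (q - 3)*(q^5 - 9*q^4 + 4*q^3 + 144*q^2 - 320*q) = q*(q - 3)*(q^4 - 9*q^3 + 4*q^2 + 144*q - 320) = q*(q - 4)*(q - 3)*(q^3 - 5*q^2 - 16*q + 80) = q*(q - 5)*(q - 4)*(q - 3)*(q^2 - 16) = q*(q - 5)*(q - 4)*(q - 3)*(q + 4)*(q - 4)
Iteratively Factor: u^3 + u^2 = (u + 1)*(u^2) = u*(u + 1)*(u)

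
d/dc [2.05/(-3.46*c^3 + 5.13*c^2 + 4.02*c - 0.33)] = (21.279*c^2 - 21.033*c - 8.241)/(3.46*c^3 - 5.13*c^2 - 4.02*c + 0.33)^2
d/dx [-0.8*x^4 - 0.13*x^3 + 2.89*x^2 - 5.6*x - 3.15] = -3.2*x^3 - 0.39*x^2 + 5.78*x - 5.6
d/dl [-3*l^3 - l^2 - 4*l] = -9*l^2 - 2*l - 4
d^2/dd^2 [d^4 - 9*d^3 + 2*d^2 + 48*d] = 12*d^2 - 54*d + 4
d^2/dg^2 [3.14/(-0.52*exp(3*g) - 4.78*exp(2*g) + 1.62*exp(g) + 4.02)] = (-3.14*(1.56*exp(2*g) + 9.56*exp(g) - 1.62)*(3.12*exp(2*g) + 19.12*exp(g) - 3.24)*exp(g) + (14.6952*exp(2*g) + 60.0368*exp(g) - 5.0868)*(0.52*exp(3*g) + 4.78*exp(2*g) - 1.62*exp(g) - 4.02))*exp(g)/(0.52*exp(3*g) + 4.78*exp(2*g) - 1.62*exp(g) - 4.02)^3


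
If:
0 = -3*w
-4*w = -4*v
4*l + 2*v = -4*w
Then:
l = 0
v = 0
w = 0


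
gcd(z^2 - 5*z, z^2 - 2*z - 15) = z - 5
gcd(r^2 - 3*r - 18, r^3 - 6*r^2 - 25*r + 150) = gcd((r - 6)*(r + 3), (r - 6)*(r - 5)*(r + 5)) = r - 6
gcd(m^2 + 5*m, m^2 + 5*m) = m^2 + 5*m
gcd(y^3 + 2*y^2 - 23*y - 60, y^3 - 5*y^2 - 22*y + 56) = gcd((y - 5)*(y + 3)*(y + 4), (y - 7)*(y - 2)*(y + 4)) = y + 4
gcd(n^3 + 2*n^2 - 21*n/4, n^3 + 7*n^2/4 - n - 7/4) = 1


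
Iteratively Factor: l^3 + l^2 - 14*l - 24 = (l - 4)*(l^2 + 5*l + 6) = (l - 4)*(l + 2)*(l + 3)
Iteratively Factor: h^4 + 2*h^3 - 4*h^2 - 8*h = (h - 2)*(h^3 + 4*h^2 + 4*h) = (h - 2)*(h + 2)*(h^2 + 2*h) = (h - 2)*(h + 2)^2*(h)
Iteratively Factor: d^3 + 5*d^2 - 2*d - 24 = (d - 2)*(d^2 + 7*d + 12) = (d - 2)*(d + 4)*(d + 3)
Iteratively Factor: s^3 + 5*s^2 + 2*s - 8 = (s - 1)*(s^2 + 6*s + 8) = (s - 1)*(s + 2)*(s + 4)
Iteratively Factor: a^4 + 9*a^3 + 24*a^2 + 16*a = (a + 4)*(a^3 + 5*a^2 + 4*a) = (a + 4)^2*(a^2 + a) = (a + 1)*(a + 4)^2*(a)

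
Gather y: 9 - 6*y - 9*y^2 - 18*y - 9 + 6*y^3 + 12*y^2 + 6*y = 6*y^3 + 3*y^2 - 18*y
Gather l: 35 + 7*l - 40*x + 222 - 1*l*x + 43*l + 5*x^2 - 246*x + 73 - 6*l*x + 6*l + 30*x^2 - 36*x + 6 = l*(56 - 7*x) + 35*x^2 - 322*x + 336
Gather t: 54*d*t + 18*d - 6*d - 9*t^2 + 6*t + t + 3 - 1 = 12*d - 9*t^2 + t*(54*d + 7) + 2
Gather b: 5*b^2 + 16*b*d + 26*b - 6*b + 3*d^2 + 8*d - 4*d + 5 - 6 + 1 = 5*b^2 + b*(16*d + 20) + 3*d^2 + 4*d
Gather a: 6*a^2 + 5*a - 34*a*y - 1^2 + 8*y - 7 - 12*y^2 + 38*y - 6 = 6*a^2 + a*(5 - 34*y) - 12*y^2 + 46*y - 14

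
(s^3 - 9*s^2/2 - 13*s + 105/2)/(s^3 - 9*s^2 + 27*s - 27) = (2*s^2 - 3*s - 35)/(2*(s^2 - 6*s + 9))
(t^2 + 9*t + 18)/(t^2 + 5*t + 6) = (t + 6)/(t + 2)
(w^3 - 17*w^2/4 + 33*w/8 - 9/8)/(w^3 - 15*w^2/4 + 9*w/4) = (w - 1/2)/w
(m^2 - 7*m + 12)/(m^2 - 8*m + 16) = (m - 3)/(m - 4)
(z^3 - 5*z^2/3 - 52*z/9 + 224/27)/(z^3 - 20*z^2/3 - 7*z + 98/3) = (z^2 - 4*z + 32/9)/(z^2 - 9*z + 14)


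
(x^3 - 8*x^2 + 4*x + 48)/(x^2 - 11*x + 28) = (x^2 - 4*x - 12)/(x - 7)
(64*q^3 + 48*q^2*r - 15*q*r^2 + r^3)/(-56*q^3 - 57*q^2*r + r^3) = (-8*q + r)/(7*q + r)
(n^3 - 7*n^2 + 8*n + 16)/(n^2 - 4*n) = n - 3 - 4/n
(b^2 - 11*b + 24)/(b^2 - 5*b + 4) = (b^2 - 11*b + 24)/(b^2 - 5*b + 4)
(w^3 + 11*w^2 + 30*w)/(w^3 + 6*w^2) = (w + 5)/w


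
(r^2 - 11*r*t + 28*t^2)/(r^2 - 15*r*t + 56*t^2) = (r - 4*t)/(r - 8*t)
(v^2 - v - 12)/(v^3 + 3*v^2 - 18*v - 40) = (v + 3)/(v^2 + 7*v + 10)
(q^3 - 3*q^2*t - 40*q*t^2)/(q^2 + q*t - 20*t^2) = q*(q - 8*t)/(q - 4*t)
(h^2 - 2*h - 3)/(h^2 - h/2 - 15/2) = 2*(h + 1)/(2*h + 5)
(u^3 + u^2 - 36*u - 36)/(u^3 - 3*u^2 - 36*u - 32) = (u^2 - 36)/(u^2 - 4*u - 32)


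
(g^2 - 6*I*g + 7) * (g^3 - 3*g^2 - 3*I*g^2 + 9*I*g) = g^5 - 3*g^4 - 9*I*g^4 - 11*g^3 + 27*I*g^3 + 33*g^2 - 21*I*g^2 + 63*I*g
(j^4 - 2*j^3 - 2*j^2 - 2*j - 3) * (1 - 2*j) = -2*j^5 + 5*j^4 + 2*j^3 + 2*j^2 + 4*j - 3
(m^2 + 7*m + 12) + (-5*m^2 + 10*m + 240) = -4*m^2 + 17*m + 252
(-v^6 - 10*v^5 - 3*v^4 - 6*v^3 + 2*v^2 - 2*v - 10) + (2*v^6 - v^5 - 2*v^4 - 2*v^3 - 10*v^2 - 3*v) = v^6 - 11*v^5 - 5*v^4 - 8*v^3 - 8*v^2 - 5*v - 10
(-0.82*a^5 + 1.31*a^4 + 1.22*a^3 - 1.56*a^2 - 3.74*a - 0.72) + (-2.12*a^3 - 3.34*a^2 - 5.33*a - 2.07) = -0.82*a^5 + 1.31*a^4 - 0.9*a^3 - 4.9*a^2 - 9.07*a - 2.79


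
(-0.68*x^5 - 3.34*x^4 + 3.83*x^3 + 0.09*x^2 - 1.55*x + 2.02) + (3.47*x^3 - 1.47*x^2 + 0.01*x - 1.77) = -0.68*x^5 - 3.34*x^4 + 7.3*x^3 - 1.38*x^2 - 1.54*x + 0.25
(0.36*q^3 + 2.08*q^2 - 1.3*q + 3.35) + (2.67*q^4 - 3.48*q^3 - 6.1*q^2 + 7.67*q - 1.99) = 2.67*q^4 - 3.12*q^3 - 4.02*q^2 + 6.37*q + 1.36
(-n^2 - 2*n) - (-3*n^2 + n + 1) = 2*n^2 - 3*n - 1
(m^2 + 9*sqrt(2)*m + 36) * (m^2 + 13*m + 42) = m^4 + 9*sqrt(2)*m^3 + 13*m^3 + 78*m^2 + 117*sqrt(2)*m^2 + 468*m + 378*sqrt(2)*m + 1512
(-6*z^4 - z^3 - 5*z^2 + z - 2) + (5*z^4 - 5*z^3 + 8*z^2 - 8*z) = -z^4 - 6*z^3 + 3*z^2 - 7*z - 2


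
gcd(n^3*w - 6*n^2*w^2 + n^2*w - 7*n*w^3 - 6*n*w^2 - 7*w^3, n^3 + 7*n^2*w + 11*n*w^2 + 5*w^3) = n + w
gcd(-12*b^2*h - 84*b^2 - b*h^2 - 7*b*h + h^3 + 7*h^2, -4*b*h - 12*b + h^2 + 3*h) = 4*b - h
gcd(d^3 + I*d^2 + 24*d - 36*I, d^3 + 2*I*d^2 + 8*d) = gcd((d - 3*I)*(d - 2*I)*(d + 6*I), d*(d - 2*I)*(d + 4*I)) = d - 2*I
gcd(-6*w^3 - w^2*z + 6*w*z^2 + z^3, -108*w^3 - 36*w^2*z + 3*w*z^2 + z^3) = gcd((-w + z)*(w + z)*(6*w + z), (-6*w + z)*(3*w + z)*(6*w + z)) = 6*w + z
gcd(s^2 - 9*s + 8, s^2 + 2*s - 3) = s - 1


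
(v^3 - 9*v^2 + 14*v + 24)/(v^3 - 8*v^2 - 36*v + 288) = (v^2 - 3*v - 4)/(v^2 - 2*v - 48)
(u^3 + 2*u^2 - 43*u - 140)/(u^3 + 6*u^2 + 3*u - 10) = (u^2 - 3*u - 28)/(u^2 + u - 2)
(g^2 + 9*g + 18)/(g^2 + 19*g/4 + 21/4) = 4*(g + 6)/(4*g + 7)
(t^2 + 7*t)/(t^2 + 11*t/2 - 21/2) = 2*t/(2*t - 3)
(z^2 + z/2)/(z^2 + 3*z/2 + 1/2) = z/(z + 1)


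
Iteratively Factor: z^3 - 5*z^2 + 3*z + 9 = (z - 3)*(z^2 - 2*z - 3) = (z - 3)*(z + 1)*(z - 3)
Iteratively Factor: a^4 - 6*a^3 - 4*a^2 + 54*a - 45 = (a - 5)*(a^3 - a^2 - 9*a + 9) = (a - 5)*(a - 1)*(a^2 - 9) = (a - 5)*(a - 1)*(a + 3)*(a - 3)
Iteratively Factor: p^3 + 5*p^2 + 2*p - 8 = (p + 4)*(p^2 + p - 2) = (p + 2)*(p + 4)*(p - 1)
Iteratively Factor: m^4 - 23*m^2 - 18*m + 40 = (m - 5)*(m^3 + 5*m^2 + 2*m - 8) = (m - 5)*(m + 2)*(m^2 + 3*m - 4) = (m - 5)*(m - 1)*(m + 2)*(m + 4)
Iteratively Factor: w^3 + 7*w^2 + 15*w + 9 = (w + 1)*(w^2 + 6*w + 9) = (w + 1)*(w + 3)*(w + 3)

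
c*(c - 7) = c^2 - 7*c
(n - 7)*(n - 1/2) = n^2 - 15*n/2 + 7/2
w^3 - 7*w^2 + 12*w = w*(w - 4)*(w - 3)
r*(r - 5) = r^2 - 5*r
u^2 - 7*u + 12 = (u - 4)*(u - 3)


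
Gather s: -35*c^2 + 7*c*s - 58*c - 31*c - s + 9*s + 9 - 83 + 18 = -35*c^2 - 89*c + s*(7*c + 8) - 56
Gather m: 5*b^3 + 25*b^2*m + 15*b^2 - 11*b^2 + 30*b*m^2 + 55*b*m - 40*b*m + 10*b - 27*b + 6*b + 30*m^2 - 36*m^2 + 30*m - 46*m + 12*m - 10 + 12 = 5*b^3 + 4*b^2 - 11*b + m^2*(30*b - 6) + m*(25*b^2 + 15*b - 4) + 2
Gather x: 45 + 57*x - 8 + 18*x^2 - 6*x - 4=18*x^2 + 51*x + 33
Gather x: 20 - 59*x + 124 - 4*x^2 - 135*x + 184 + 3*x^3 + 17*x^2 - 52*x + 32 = 3*x^3 + 13*x^2 - 246*x + 360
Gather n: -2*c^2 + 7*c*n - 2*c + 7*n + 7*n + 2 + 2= -2*c^2 - 2*c + n*(7*c + 14) + 4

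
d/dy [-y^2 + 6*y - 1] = 6 - 2*y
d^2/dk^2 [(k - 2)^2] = 2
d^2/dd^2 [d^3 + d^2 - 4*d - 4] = 6*d + 2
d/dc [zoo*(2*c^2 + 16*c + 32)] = zoo*(c + 4)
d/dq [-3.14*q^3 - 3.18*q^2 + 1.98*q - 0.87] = -9.42*q^2 - 6.36*q + 1.98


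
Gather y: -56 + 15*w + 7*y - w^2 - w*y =-w^2 + 15*w + y*(7 - w) - 56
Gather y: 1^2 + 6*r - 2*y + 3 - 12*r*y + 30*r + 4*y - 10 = 36*r + y*(2 - 12*r) - 6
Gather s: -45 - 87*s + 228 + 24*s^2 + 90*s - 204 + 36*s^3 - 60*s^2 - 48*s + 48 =36*s^3 - 36*s^2 - 45*s + 27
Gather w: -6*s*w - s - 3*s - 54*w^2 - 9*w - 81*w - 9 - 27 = -4*s - 54*w^2 + w*(-6*s - 90) - 36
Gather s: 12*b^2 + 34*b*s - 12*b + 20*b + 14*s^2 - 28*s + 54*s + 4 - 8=12*b^2 + 8*b + 14*s^2 + s*(34*b + 26) - 4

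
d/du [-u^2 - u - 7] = -2*u - 1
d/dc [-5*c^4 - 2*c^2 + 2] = -20*c^3 - 4*c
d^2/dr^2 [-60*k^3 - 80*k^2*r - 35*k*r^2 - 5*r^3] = -70*k - 30*r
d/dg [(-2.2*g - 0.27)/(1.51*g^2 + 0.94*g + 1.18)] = (3.322*g^2 + 0.8154*g - 2.3422)/(2.2801*g^4 + 2.8388*g^3 + 4.4472*g^2 + 2.2184*g + 1.3924)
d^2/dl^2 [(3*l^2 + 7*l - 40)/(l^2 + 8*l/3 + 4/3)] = 18*(-3*l^3 - 396*l^2 - 1044*l - 752)/(27*l^6 + 216*l^5 + 684*l^4 + 1088*l^3 + 912*l^2 + 384*l + 64)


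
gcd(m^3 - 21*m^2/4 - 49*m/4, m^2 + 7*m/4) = m^2 + 7*m/4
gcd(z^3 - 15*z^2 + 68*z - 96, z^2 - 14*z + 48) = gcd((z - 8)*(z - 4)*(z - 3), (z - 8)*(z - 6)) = z - 8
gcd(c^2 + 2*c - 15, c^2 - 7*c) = 1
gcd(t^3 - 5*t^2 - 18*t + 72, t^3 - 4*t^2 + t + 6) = t - 3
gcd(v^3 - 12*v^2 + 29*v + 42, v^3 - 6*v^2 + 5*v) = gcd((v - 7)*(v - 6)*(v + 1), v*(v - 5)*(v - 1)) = 1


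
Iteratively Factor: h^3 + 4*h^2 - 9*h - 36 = (h + 3)*(h^2 + h - 12) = (h + 3)*(h + 4)*(h - 3)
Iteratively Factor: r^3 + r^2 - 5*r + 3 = (r + 3)*(r^2 - 2*r + 1) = (r - 1)*(r + 3)*(r - 1)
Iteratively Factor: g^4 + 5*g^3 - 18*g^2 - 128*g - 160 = (g + 4)*(g^3 + g^2 - 22*g - 40) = (g - 5)*(g + 4)*(g^2 + 6*g + 8) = (g - 5)*(g + 2)*(g + 4)*(g + 4)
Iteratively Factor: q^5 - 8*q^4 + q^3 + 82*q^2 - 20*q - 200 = (q - 5)*(q^4 - 3*q^3 - 14*q^2 + 12*q + 40) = (q - 5)^2*(q^3 + 2*q^2 - 4*q - 8) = (q - 5)^2*(q - 2)*(q^2 + 4*q + 4) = (q - 5)^2*(q - 2)*(q + 2)*(q + 2)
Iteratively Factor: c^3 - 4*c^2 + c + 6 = (c + 1)*(c^2 - 5*c + 6) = (c - 2)*(c + 1)*(c - 3)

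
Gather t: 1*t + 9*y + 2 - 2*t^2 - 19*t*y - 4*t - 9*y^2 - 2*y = -2*t^2 + t*(-19*y - 3) - 9*y^2 + 7*y + 2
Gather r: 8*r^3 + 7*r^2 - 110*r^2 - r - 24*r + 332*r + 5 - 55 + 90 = 8*r^3 - 103*r^2 + 307*r + 40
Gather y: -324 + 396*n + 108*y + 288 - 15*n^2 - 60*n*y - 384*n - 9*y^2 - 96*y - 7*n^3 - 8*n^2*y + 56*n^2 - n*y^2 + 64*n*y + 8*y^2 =-7*n^3 + 41*n^2 + 12*n + y^2*(-n - 1) + y*(-8*n^2 + 4*n + 12) - 36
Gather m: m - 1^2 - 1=m - 2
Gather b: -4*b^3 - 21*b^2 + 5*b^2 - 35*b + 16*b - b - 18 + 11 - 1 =-4*b^3 - 16*b^2 - 20*b - 8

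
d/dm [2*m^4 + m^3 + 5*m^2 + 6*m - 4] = 8*m^3 + 3*m^2 + 10*m + 6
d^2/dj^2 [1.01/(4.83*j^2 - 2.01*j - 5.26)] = (47.124378*j^2 - 19.610766*j - 1.01*(9.66*j - 2.01)*(19.32*j - 4.02) - 51.319716)/(-4.83*j^2 + 2.01*j + 5.26)^3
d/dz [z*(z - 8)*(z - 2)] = 3*z^2 - 20*z + 16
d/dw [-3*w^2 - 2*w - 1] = -6*w - 2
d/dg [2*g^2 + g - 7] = 4*g + 1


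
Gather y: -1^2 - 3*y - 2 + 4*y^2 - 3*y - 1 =4*y^2 - 6*y - 4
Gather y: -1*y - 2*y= -3*y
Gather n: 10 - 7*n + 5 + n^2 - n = n^2 - 8*n + 15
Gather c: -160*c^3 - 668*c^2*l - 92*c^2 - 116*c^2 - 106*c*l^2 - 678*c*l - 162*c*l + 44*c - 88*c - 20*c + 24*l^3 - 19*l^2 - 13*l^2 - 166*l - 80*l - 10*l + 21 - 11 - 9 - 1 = -160*c^3 + c^2*(-668*l - 208) + c*(-106*l^2 - 840*l - 64) + 24*l^3 - 32*l^2 - 256*l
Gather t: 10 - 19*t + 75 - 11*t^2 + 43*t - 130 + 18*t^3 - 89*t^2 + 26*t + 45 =18*t^3 - 100*t^2 + 50*t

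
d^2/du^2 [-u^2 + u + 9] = -2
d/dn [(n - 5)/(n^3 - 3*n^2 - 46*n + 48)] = (n^3 - 3*n^2 - 46*n + (n - 5)*(-3*n^2 + 6*n + 46) + 48)/(n^3 - 3*n^2 - 46*n + 48)^2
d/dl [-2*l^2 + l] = 1 - 4*l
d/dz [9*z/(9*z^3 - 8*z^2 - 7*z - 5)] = 9*(-18*z^3 + 8*z^2 - 5)/(81*z^6 - 144*z^5 - 62*z^4 + 22*z^3 + 129*z^2 + 70*z + 25)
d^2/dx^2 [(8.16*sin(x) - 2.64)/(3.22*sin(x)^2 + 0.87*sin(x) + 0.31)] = (-84.606144*sin(x)^5 + 132.349728*sin(x)^4 + 240.271248*sin(x)^3 - 170.57748*sin(x)^2 - 94.742232*sin(x) - 3.12744000000001)/(3.22*sin(x)^2 + 0.87*sin(x) + 0.31)^3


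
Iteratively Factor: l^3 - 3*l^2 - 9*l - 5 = (l + 1)*(l^2 - 4*l - 5) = (l + 1)^2*(l - 5)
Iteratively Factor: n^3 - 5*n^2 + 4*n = (n - 1)*(n^2 - 4*n) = (n - 4)*(n - 1)*(n)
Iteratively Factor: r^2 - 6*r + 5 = (r - 5)*(r - 1)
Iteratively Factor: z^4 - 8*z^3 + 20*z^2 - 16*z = (z - 2)*(z^3 - 6*z^2 + 8*z) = (z - 2)^2*(z^2 - 4*z) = z*(z - 2)^2*(z - 4)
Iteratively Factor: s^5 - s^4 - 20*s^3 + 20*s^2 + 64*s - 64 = (s + 4)*(s^4 - 5*s^3 + 20*s - 16) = (s - 2)*(s + 4)*(s^3 - 3*s^2 - 6*s + 8) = (s - 2)*(s + 2)*(s + 4)*(s^2 - 5*s + 4) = (s - 4)*(s - 2)*(s + 2)*(s + 4)*(s - 1)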